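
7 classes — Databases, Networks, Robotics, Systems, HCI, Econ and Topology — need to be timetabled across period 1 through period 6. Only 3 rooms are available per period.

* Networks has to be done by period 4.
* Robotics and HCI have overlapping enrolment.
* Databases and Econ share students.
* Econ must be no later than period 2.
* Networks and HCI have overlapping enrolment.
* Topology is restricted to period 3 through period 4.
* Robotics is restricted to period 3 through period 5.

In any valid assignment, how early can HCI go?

period 1

HCI at period 1 is achievable: Econ=period 1, Robotics=period 3, Systems=period 1, Databases=period 2, Networks=period 2, HCI=period 1, Topology=period 3.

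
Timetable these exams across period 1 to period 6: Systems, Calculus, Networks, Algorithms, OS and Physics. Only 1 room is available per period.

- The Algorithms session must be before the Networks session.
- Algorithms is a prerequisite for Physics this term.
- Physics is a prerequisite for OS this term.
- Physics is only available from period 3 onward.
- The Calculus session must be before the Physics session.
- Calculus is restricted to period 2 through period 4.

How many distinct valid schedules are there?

27

Splitting on Calculus: it can be period 2 (15), period 3 (9), period 4 (3). Listing each branch's schedules as (Systems, Networks, Algorithms, OS, Physics) by period number:
Calculus=period 2: (1,4,3,6,5) (1,5,3,6,4) (1,6,3,5,4) (3,4,1,6,5) (3,5,1,6,4) (3,6,1,5,4) (4,3,1,6,5) (4,5,1,6,3) (4,6,1,5,3) (5,3,1,6,4) (5,4,1,6,3) (5,6,1,4,3) (6,3,1,5,4) (6,4,1,5,3) (6,5,1,4,3) — 15.
Calculus=period 3: (1,4,2,6,5) (1,5,2,6,4) (1,6,2,5,4) (2,4,1,6,5) (2,5,1,6,4) (2,6,1,5,4) (4,2,1,6,5) (5,2,1,6,4) (6,2,1,5,4) — 9.
Calculus=period 4: (1,3,2,6,5) (2,3,1,6,5) (3,2,1,6,5) — 3.
Summing: 15 + 9 + 3 = 27.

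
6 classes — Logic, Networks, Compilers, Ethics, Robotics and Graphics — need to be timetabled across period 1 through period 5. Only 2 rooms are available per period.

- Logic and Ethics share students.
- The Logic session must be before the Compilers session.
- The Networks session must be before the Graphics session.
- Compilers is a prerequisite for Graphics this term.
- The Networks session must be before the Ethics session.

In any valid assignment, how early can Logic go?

Downstream work caps Logic at period 3.
Logic at period 1 is achievable: Graphics -> period 3; Ethics -> period 2; Robotics -> period 3; Compilers -> period 2; Logic -> period 1; Networks -> period 1.

period 1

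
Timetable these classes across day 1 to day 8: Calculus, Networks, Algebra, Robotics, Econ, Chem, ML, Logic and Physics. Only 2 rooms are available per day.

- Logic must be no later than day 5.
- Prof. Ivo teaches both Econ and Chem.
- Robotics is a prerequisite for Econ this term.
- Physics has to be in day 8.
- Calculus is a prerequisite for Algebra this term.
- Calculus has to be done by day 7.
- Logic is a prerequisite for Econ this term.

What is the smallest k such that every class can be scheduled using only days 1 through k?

The precedence chain requires at least 2 distinct days.
With at most 2 per day and 9 classes, at least 5 days are needed.
Physics can't be placed before day 8, so the schedule must run through at least day 8.
8 works (last occupied day: day 8): for example Networks=day 3; Algebra=day 2; ML=day 4; Chem=day 4; Robotics=day 2; Physics=day 8; Calculus=day 1; Logic=day 1; Econ=day 3.

8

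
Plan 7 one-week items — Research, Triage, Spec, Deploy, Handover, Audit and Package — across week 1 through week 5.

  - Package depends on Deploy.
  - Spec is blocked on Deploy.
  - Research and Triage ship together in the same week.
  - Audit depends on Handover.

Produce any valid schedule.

Triage=week 1, Handover=week 1, Package=week 2, Audit=week 2, Deploy=week 1, Research=week 1, Spec=week 2

Checking: Deploy(week 1) before Package(week 2); Deploy(week 1) before Spec(week 2); Handover(week 1) before Audit(week 2); Research = Triage = week 1.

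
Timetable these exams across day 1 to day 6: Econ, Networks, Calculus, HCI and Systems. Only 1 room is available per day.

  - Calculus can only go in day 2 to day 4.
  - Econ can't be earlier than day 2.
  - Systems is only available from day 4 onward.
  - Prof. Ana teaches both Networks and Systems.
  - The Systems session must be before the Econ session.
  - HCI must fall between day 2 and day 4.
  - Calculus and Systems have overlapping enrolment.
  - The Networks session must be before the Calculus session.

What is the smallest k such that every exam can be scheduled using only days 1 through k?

5 days

The precedence chain requires at least 2 distinct days.
With at most 1 per day and 5 exams, at least 5 days are needed.
Propagating the time windows through the other constraints, Econ can't land before day 5, so the schedule must run through at least day 5.
5 works (last occupied day: day 5): for example Calculus in day 2, Systems in day 4, Networks in day 1, HCI in day 3, Econ in day 5.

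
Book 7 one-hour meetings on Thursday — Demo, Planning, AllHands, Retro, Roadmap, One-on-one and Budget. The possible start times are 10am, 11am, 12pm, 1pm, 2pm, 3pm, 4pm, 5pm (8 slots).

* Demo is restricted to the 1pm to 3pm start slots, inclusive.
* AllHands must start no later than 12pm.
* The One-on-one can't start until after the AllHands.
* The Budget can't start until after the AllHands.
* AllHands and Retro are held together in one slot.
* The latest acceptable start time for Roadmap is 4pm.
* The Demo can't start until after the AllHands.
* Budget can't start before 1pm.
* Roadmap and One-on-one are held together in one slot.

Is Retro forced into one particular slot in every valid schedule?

Retro can be 10am (e.g. Roadmap -> 11am; Budget -> 1pm; AllHands -> 10am; Retro -> 10am; Demo -> 1pm; Planning -> 10am; One-on-one -> 11am) or 11am (e.g. Budget in 1pm, AllHands in 11am, Retro in 11am, Demo in 1pm, Roadmap in 12pm, Planning in 10am, One-on-one in 12pm).

No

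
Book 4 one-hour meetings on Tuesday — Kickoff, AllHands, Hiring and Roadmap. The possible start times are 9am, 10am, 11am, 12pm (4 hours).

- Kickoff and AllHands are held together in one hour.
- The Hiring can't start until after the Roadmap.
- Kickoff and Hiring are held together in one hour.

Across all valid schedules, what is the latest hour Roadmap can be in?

Downstream work caps Roadmap at 11am.
Roadmap at 11am is achievable: Kickoff in 12pm, Roadmap in 11am, Hiring in 12pm, AllHands in 12pm.

11am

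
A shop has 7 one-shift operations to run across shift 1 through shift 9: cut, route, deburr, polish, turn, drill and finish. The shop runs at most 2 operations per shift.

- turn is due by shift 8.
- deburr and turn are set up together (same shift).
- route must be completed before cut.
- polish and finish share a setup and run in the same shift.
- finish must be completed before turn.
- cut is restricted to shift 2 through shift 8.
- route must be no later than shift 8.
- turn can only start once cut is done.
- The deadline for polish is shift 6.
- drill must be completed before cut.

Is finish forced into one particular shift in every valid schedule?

No

finish can be shift 1 (e.g. turn in shift 4, route in shift 2, finish in shift 1, polish in shift 1, cut in shift 3, drill in shift 2, deburr in shift 4) or shift 2 (e.g. turn=shift 4; deburr=shift 4; route=shift 1; finish=shift 2; cut=shift 3; drill=shift 1; polish=shift 2).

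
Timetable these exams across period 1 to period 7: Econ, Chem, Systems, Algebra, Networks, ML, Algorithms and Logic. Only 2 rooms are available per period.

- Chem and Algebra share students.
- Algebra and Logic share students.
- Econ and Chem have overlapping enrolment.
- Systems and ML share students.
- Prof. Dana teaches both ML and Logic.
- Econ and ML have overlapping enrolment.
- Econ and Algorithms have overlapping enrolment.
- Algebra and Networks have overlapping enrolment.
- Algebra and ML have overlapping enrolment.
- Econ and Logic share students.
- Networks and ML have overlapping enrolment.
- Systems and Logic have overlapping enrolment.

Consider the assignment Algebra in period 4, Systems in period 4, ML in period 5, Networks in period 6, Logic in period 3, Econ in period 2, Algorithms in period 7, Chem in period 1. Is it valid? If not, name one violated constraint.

Valid

Econ and Chem have overlapping enrolment — holds.
Chem and Algebra share students — holds.
Econ and Algorithms have overlapping enrolment — holds.
Only 2 rooms are available per period — holds.
Systems and ML share students — holds.
Algebra and Logic share students — holds.
Algebra and ML have overlapping enrolment — holds.
Systems and Logic have overlapping enrolment — holds.
Econ and ML have overlapping enrolment — holds.
Prof. Dana teaches both ML and Logic — holds.
Econ and Logic share students — holds.
Algebra and Networks have overlapping enrolment — holds.
Networks and ML have overlapping enrolment — holds.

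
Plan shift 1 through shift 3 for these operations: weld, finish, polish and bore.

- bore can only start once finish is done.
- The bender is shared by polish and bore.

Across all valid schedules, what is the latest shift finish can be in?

Downstream work caps finish at shift 2.
finish at shift 2 is achievable: bore=shift 3; polish=shift 1; weld=shift 1; finish=shift 2.

shift 2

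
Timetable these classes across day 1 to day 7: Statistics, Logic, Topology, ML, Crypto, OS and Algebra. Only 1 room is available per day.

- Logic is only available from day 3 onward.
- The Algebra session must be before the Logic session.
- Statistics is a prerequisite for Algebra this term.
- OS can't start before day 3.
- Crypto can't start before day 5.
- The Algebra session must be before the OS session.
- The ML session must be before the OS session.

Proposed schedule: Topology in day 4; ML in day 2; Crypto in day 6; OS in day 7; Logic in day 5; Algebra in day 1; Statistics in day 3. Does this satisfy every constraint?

No — it violates: Statistics is a prerequisite for Algebra this term

The Algebra session must be before the Logic session — holds.
Crypto can't start before day 5 — holds.
OS can't start before day 3 — holds.
Only 1 room is available per day — holds.
The Algebra session must be before the OS session — holds.
Logic is only available from day 3 onward — holds.
The ML session must be before the OS session — holds.
Statistics is a prerequisite for Algebra this term — violated.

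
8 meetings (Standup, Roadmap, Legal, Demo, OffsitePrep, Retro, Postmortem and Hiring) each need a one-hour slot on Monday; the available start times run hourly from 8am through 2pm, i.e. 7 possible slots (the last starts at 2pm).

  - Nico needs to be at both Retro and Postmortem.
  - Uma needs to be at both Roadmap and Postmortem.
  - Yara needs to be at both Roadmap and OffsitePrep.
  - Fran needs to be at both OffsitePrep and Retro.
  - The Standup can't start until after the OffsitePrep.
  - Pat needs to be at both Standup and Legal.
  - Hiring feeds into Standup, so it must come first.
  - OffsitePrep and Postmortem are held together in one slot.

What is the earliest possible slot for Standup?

Precedence pushes Standup to at least 9am.
Standup at 9am is achievable: OffsitePrep in 8am, Demo in 8am, Postmortem in 8am, Standup in 9am, Retro in 9am, Roadmap in 9am, Legal in 8am, Hiring in 8am.

9am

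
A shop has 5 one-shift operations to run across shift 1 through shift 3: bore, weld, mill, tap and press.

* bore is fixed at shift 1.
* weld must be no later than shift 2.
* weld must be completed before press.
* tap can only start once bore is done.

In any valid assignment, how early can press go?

Precedence pushes press to at least shift 2.
press at shift 2 is achievable: tap in shift 2; bore in shift 1; weld in shift 1; press in shift 2; mill in shift 1.

shift 2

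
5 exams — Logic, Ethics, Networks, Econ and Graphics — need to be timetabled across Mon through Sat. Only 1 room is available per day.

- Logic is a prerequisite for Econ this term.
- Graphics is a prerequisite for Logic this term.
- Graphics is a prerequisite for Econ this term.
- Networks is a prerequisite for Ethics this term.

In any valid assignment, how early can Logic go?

Tue

Precedence pushes Logic to at least Tue; downstream work caps Logic at Fri.
Logic at Tue is achievable: Logic -> Tue, Networks -> Thu, Ethics -> Fri, Graphics -> Mon, Econ -> Wed.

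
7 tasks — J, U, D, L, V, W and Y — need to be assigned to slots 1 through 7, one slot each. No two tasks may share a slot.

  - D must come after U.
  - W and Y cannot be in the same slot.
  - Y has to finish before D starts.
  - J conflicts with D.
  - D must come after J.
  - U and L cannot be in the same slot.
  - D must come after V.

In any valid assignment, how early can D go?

5

Precedence pushes D to at least 2.
D at 5 is achievable: U=2; D=5; W=7; V=3; L=6; Y=4; J=1.
Nothing earlier works — the conflict and capacity constraints rule out every slot before 5.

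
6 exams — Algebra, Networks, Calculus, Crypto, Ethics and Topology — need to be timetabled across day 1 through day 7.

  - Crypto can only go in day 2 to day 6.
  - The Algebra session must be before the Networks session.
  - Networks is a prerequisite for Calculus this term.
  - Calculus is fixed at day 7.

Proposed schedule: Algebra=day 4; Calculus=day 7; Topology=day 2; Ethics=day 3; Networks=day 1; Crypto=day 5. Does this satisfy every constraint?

Calculus is fixed at day 7 — holds.
The Algebra session must be before the Networks session — violated.
Crypto can only go in day 2 to day 6 — holds.
Networks is a prerequisite for Calculus this term — holds.

No — it violates: The Algebra session must be before the Networks session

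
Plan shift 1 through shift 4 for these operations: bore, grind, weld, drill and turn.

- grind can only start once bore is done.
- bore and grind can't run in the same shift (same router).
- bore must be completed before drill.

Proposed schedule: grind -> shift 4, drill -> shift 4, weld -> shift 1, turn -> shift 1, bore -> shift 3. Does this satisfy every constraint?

Yes, all constraints hold

bore must be completed before drill — holds.
bore and grind can't run in the same shift (same router) — holds.
grind can only start once bore is done — holds.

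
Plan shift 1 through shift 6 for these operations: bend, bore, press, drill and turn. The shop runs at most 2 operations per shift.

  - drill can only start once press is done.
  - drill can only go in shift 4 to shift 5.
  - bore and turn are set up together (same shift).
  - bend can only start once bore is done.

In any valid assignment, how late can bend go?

Precedence pushes bend to at least shift 2.
bend at shift 6 is achievable: bore -> shift 1; bend -> shift 6; drill -> shift 4; press -> shift 2; turn -> shift 1.

shift 6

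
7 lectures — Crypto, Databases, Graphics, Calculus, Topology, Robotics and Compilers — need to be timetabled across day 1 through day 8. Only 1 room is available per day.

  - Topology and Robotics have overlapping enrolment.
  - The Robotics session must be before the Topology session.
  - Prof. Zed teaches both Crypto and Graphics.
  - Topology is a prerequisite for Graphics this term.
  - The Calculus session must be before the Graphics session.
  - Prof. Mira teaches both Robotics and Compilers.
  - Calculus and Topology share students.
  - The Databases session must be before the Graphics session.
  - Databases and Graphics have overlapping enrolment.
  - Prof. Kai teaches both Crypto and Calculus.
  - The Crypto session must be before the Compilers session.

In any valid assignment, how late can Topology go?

day 7

Precedence pushes Topology to at least day 2; downstream work caps Topology at day 7.
Topology at day 7 is achievable: Robotics in day 4, Compilers in day 5, Calculus in day 3, Topology in day 7, Databases in day 2, Graphics in day 8, Crypto in day 1.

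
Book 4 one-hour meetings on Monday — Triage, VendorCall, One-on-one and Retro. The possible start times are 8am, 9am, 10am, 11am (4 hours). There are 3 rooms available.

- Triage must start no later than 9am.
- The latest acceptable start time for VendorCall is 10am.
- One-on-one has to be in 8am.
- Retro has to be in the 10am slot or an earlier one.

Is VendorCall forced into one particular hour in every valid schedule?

VendorCall can be 8am (e.g. Retro -> 9am; VendorCall -> 8am; Triage -> 8am; One-on-one -> 8am) or 9am (e.g. Triage -> 8am; Retro -> 8am; One-on-one -> 8am; VendorCall -> 9am).

No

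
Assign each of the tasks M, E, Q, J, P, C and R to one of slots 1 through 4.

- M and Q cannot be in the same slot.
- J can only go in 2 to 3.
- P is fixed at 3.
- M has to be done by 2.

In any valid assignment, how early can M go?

1

M's own window allows nothing later than 2.
M at 1 is achievable: P -> 3, E -> 1, M -> 1, R -> 1, J -> 2, Q -> 2, C -> 1.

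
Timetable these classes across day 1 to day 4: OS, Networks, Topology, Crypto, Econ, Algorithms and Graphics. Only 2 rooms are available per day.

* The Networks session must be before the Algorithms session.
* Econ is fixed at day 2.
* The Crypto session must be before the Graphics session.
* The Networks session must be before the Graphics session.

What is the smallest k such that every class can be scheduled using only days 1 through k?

The precedence chain requires at least 2 distinct days.
With at most 2 per day and 7 classes, at least 4 days are needed.
4 works (last occupied day: day 4): for example Econ=day 2; Topology=day 4; OS=day 3; Algorithms=day 3; Graphics=day 2; Crypto=day 1; Networks=day 1.

4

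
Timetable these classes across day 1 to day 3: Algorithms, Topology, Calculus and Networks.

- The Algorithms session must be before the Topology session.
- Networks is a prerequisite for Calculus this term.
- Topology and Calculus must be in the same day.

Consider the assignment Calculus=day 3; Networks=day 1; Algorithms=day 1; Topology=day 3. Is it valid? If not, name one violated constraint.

Valid

Networks is a prerequisite for Calculus this term — holds.
The Algorithms session must be before the Topology session — holds.
Topology and Calculus must be in the same day — holds.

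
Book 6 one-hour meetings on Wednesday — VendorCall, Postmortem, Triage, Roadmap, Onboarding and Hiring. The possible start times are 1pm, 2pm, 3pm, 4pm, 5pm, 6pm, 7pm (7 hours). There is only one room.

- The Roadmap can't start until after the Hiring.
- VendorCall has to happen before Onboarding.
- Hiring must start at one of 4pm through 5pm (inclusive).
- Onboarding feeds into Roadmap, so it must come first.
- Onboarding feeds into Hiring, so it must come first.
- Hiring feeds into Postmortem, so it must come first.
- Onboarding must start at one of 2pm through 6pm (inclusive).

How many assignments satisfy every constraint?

60

Splitting on VendorCall: it can be 1pm (36), 2pm (20), 3pm (4). Listing each branch's schedules as (Postmortem, Triage, Roadmap, Onboarding, Hiring):
VendorCall=1pm: (5pm,2pm,6pm,3pm,4pm) (5pm,2pm,7pm,3pm,4pm) (5pm,3pm,6pm,2pm,4pm) (5pm,3pm,7pm,2pm,4pm) (5pm,6pm,7pm,2pm,4pm) (5pm,6pm,7pm,3pm,4pm) (5pm,7pm,6pm,2pm,4pm) (5pm,7pm,6pm,3pm,4pm) (6pm,2pm,5pm,3pm,4pm) (6pm,2pm,7pm,3pm,4pm) (6pm,2pm,7pm,3pm,5pm) (6pm,2pm,7pm,4pm,5pm) (6pm,3pm,5pm,2pm,4pm) (6pm,3pm,7pm,2pm,4pm) (6pm,3pm,7pm,2pm,5pm) (6pm,3pm,7pm,4pm,5pm) (6pm,4pm,7pm,2pm,5pm) (6pm,4pm,7pm,3pm,5pm) (6pm,5pm,7pm,2pm,4pm) (6pm,5pm,7pm,3pm,4pm) (6pm,7pm,5pm,2pm,4pm) (6pm,7pm,5pm,3pm,4pm) (7pm,2pm,5pm,3pm,4pm) (7pm,2pm,6pm,3pm,4pm) (7pm,2pm,6pm,3pm,5pm) (7pm,2pm,6pm,4pm,5pm) (7pm,3pm,5pm,2pm,4pm) (7pm,3pm,6pm,2pm,4pm) (7pm,3pm,6pm,2pm,5pm) (7pm,3pm,6pm,4pm,5pm) (7pm,4pm,6pm,2pm,5pm) (7pm,4pm,6pm,3pm,5pm) (7pm,5pm,6pm,2pm,4pm) (7pm,5pm,6pm,3pm,4pm) (7pm,6pm,5pm,2pm,4pm) (7pm,6pm,5pm,3pm,4pm) — 36.
VendorCall=2pm: (5pm,1pm,6pm,3pm,4pm) (5pm,1pm,7pm,3pm,4pm) (5pm,6pm,7pm,3pm,4pm) (5pm,7pm,6pm,3pm,4pm) (6pm,1pm,5pm,3pm,4pm) (6pm,1pm,7pm,3pm,4pm) (6pm,1pm,7pm,3pm,5pm) (6pm,1pm,7pm,4pm,5pm) (6pm,3pm,7pm,4pm,5pm) (6pm,4pm,7pm,3pm,5pm) (6pm,5pm,7pm,3pm,4pm) (6pm,7pm,5pm,3pm,4pm) (7pm,1pm,5pm,3pm,4pm) (7pm,1pm,6pm,3pm,4pm) (7pm,1pm,6pm,3pm,5pm) (7pm,1pm,6pm,4pm,5pm) (7pm,3pm,6pm,4pm,5pm) (7pm,4pm,6pm,3pm,5pm) (7pm,5pm,6pm,3pm,4pm) (7pm,6pm,5pm,3pm,4pm) — 20.
VendorCall=3pm: (6pm,1pm,7pm,4pm,5pm) (6pm,2pm,7pm,4pm,5pm) (7pm,1pm,6pm,4pm,5pm) (7pm,2pm,6pm,4pm,5pm) — 4.
Summing: 36 + 20 + 4 = 60.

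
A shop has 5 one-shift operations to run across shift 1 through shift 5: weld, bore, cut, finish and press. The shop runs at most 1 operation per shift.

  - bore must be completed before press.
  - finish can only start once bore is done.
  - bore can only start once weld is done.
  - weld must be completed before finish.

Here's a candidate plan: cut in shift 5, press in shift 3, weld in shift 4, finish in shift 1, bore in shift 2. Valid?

bore can only start once weld is done — violated.
finish can only start once bore is done — violated.
bore must be completed before press — holds.
weld must be completed before finish — violated.
The shop runs at most 1 operation per shift — holds.

No — it violates: weld must be completed before finish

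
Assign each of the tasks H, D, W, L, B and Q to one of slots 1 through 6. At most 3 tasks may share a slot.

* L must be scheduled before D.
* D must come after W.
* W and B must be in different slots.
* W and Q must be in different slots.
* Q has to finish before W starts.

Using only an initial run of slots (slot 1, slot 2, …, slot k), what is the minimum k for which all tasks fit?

3 slots

The precedence chain requires at least 3 distinct slots.
With at most 3 per slot and 6 tasks, at least 2 slots are needed.
3 works (last occupied slot: 3): for example H -> 1, B -> 3, D -> 3, Q -> 1, W -> 2, L -> 1.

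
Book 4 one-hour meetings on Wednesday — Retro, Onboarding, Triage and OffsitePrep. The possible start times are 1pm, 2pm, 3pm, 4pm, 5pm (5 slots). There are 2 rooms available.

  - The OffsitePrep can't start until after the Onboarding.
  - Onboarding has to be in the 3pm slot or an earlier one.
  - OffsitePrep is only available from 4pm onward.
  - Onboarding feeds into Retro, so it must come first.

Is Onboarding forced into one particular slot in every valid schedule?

Onboarding can be 1pm (e.g. OffsitePrep -> 4pm, Retro -> 2pm, Onboarding -> 1pm, Triage -> 1pm) or 2pm (e.g. Triage -> 1pm; OffsitePrep -> 4pm; Retro -> 3pm; Onboarding -> 2pm).

No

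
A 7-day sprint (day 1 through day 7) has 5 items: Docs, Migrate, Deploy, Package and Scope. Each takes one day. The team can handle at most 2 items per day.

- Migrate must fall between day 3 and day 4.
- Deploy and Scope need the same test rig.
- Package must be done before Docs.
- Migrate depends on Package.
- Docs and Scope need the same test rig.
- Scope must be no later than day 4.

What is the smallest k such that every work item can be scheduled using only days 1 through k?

3 days

The precedence chain requires at least 2 distinct days.
With at most 2 per day and 5 work items, at least 3 days are needed.
Migrate can't be placed before day 3, so the schedule must run through at least day 3.
3 works (last occupied day: day 3): for example Migrate -> day 3, Scope -> day 3, Package -> day 1, Docs -> day 2, Deploy -> day 1.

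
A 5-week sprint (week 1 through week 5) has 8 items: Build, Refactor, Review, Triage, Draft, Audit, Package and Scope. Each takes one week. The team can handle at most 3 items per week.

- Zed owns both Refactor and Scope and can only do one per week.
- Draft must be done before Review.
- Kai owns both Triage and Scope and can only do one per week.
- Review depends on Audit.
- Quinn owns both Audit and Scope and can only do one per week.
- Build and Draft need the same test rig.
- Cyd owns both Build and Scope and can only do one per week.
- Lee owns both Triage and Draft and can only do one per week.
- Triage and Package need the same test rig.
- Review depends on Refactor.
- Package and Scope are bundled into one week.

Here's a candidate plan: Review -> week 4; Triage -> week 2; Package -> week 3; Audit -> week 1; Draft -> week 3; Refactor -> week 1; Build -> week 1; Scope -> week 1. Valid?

Invalid. Zed owns both Refactor and Scope and can only do one per week.

Cyd owns both Build and Scope and can only do one per week — violated.
Package and Scope are bundled into one week — violated.
Build and Draft need the same test rig — holds.
Draft must be done before Review — holds.
Review depends on Refactor — holds.
Kai owns both Triage and Scope and can only do one per week — holds.
Zed owns both Refactor and Scope and can only do one per week — violated.
Lee owns both Triage and Draft and can only do one per week — holds.
Quinn owns both Audit and Scope and can only do one per week — violated.
The team can handle at most 3 items per week — violated.
Triage and Package need the same test rig — holds.
Review depends on Audit — holds.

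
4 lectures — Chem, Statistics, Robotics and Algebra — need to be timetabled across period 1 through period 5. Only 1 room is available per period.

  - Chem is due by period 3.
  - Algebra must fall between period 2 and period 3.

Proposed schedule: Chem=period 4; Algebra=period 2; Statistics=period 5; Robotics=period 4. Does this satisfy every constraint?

Invalid. Chem is due by period 3.

Only 1 room is available per period — violated.
Algebra must fall between period 2 and period 3 — holds.
Chem is due by period 3 — violated.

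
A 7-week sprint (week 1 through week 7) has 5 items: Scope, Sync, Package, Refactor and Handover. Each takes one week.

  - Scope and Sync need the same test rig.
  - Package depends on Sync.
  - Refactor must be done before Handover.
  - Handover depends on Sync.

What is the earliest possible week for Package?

week 2

Precedence pushes Package to at least week 2.
Package at week 2 is achievable: Package -> week 2; Sync -> week 1; Refactor -> week 1; Handover -> week 2; Scope -> week 2.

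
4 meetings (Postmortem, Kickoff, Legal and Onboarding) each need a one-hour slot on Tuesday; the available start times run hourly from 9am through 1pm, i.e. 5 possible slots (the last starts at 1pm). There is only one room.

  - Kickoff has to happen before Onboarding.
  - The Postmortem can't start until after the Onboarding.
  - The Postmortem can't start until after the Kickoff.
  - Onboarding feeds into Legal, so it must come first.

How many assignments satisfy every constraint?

Splitting on Postmortem: it can be 11am (2), 12pm (4), 1pm (4). Listing each branch's schedules as (Kickoff, Legal, Onboarding):
Postmortem=11am: (9am,12pm,10am) (9am,1pm,10am) — 2.
Postmortem=12pm: (9am,11am,10am) (9am,1pm,10am) (9am,1pm,11am) (10am,1pm,11am) — 4.
Postmortem=1pm: (9am,11am,10am) (9am,12pm,10am) (9am,12pm,11am) (10am,12pm,11am) — 4.
Summing: 2 + 4 + 4 = 10.

10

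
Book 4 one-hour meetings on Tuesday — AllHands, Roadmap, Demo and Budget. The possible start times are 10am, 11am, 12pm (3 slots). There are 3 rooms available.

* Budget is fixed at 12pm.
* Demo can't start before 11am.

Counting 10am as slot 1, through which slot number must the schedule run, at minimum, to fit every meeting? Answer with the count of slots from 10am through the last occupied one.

3

With at most 3 per slot and 4 meetings, at least 2 slots are needed.
Budget can't be placed before 12pm — that is slot 3 counting from 10am — so the schedule must run through at least 3 slots.
3 works (last occupied slot: 12pm): for example Budget=12pm; AllHands=10am; Demo=11am; Roadmap=10am.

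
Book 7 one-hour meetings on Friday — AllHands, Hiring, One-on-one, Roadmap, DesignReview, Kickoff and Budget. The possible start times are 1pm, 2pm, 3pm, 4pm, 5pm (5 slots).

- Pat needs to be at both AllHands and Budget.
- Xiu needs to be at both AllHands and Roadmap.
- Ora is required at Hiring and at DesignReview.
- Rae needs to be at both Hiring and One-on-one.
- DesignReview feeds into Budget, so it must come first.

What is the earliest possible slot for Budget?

Precedence pushes Budget to at least 2pm.
Budget at 2pm is achievable: Kickoff in 1pm; DesignReview in 1pm; Budget in 2pm; Roadmap in 2pm; Hiring in 2pm; AllHands in 1pm; One-on-one in 1pm.

2pm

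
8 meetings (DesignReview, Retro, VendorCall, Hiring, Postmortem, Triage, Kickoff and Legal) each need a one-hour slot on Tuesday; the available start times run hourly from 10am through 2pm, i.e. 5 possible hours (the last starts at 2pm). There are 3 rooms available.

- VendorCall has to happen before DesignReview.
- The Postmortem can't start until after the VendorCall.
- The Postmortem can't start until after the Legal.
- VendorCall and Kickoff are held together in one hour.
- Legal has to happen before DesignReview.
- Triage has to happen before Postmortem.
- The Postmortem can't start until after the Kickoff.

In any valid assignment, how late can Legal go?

Downstream work caps Legal at 1pm.
Legal at 1pm is achievable: Legal -> 1pm; Hiring -> 11am; Postmortem -> 2pm; DesignReview -> 2pm; Kickoff -> 10am; Retro -> 11am; VendorCall -> 10am; Triage -> 10am.

1pm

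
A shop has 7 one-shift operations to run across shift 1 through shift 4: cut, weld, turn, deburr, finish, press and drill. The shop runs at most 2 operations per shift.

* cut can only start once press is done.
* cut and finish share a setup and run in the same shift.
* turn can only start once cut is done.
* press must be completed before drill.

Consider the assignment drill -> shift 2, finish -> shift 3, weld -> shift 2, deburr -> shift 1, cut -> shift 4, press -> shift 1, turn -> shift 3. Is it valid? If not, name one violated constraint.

The shop runs at most 2 operations per shift — holds.
turn can only start once cut is done — violated.
press must be completed before drill — holds.
cut and finish share a setup and run in the same shift — violated.
cut can only start once press is done — holds.

No. turn can only start once cut is done is not satisfied.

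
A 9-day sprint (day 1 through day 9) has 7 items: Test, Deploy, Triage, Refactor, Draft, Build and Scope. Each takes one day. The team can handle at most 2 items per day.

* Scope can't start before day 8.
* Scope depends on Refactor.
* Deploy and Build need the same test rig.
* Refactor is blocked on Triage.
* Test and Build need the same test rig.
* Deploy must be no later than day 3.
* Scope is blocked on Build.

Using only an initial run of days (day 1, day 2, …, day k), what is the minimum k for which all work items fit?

The precedence chain requires at least 3 distinct days.
With at most 2 per day and 7 work items, at least 4 days are needed.
Scope can't be placed before day 8, so the schedule must run through at least day 8.
8 works (last occupied day: day 8): for example Refactor in day 2; Scope in day 8; Draft in day 3; Test in day 3; Build in day 2; Deploy in day 1; Triage in day 1.

8 days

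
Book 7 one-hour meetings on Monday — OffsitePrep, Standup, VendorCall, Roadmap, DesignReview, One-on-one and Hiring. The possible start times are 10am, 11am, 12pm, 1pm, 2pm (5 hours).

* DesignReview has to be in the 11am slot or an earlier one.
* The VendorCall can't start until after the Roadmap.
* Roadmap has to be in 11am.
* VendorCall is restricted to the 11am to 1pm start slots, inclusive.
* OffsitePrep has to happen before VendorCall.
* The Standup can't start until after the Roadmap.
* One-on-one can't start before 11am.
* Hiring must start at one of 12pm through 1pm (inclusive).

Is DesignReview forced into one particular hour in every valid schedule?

DesignReview can be 10am (e.g. OffsitePrep -> 10am; Roadmap -> 11am; VendorCall -> 12pm; DesignReview -> 10am; One-on-one -> 11am; Hiring -> 12pm; Standup -> 12pm) or 11am (e.g. Roadmap in 11am, DesignReview in 11am, One-on-one in 11am, VendorCall in 12pm, Standup in 12pm, OffsitePrep in 10am, Hiring in 12pm).

No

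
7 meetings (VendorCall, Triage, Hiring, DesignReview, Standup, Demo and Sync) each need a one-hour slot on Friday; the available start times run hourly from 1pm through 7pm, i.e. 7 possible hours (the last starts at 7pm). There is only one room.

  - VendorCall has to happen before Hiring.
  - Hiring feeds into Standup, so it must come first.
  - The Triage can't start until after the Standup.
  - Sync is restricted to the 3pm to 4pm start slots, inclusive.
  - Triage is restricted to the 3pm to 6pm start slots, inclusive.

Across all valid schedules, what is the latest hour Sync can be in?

Sync is available from 3pm; Sync's own window allows nothing later than 4pm.
Sync at 4pm is achievable: Standup -> 3pm; Hiring -> 2pm; Sync -> 4pm; Triage -> 5pm; DesignReview -> 6pm; VendorCall -> 1pm; Demo -> 7pm.

4pm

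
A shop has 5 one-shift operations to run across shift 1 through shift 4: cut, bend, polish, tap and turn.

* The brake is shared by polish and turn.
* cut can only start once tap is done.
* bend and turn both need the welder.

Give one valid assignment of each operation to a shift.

turn -> shift 2; polish -> shift 1; tap -> shift 1; cut -> shift 2; bend -> shift 1

Checking: tap(shift 1) before cut(shift 2); bend(shift 1) != turn(shift 2); polish(shift 1) != turn(shift 2).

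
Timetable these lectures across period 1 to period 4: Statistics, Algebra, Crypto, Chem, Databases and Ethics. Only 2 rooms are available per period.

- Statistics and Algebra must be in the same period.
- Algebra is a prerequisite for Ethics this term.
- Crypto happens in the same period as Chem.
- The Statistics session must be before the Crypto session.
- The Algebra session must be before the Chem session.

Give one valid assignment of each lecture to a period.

Ethics in period 3; Chem in period 2; Crypto in period 2; Algebra in period 1; Statistics in period 1; Databases in period 3

Checking: Algebra(period 1) before Chem(period 2); Statistics(period 1) before Crypto(period 2); Algebra(period 1) before Ethics(period 3); Statistics = Algebra = period 1; Crypto = Chem = period 2; max 2 per period (cap 2).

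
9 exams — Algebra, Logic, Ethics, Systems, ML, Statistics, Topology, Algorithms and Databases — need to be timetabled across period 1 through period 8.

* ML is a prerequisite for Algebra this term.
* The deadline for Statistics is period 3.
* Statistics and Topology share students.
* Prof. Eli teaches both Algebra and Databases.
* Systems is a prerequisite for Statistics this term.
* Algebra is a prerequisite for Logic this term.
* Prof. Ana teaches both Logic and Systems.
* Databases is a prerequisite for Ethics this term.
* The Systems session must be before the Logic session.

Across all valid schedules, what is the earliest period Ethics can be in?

period 2

Precedence pushes Ethics to at least period 2.
Ethics at period 2 is achievable: Topology=period 1; Systems=period 1; Algebra=period 2; Databases=period 1; Statistics=period 2; Algorithms=period 1; ML=period 1; Ethics=period 2; Logic=period 3.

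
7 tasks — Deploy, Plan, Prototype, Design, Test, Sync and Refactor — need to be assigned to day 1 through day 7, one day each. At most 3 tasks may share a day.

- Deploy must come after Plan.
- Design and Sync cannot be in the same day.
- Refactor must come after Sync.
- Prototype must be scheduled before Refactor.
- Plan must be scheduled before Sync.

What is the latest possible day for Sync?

day 6

Precedence pushes Sync to at least day 2; downstream work caps Sync at day 6.
Sync at day 6 is achievable: Sync -> day 6, Plan -> day 1, Refactor -> day 7, Design -> day 1, Deploy -> day 2, Test -> day 2, Prototype -> day 1.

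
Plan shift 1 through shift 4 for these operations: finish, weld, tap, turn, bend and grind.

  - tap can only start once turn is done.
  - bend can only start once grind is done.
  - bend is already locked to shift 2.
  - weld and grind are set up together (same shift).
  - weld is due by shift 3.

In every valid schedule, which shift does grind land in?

shift 1

Downstream work caps grind at shift 1.
So grind is pinned to shift 1.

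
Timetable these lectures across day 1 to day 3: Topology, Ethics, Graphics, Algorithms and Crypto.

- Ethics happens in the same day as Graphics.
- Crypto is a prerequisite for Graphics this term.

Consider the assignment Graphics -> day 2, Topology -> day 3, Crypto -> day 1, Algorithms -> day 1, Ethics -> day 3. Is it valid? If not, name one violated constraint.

Invalid. Ethics happens in the same day as Graphics.

Crypto is a prerequisite for Graphics this term — holds.
Ethics happens in the same day as Graphics — violated.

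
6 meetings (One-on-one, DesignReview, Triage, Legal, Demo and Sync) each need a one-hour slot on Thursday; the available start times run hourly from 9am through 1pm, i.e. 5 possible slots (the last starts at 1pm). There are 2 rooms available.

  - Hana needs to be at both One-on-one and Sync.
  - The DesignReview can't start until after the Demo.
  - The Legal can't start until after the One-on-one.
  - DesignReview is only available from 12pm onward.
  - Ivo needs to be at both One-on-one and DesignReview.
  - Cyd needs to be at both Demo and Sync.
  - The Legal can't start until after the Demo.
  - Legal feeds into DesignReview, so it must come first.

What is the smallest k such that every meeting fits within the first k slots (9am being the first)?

4

The precedence chain requires at least 3 distinct slots.
With at most 2 per slot and 6 meetings, at least 3 slots are needed.
DesignReview can't be placed before 12pm — that is slot 4 counting from 9am — so the schedule must run through at least 4 slots.
4 works (last occupied slot: 12pm): for example One-on-one=9am; DesignReview=12pm; Sync=11am; Demo=9am; Legal=10am; Triage=10am.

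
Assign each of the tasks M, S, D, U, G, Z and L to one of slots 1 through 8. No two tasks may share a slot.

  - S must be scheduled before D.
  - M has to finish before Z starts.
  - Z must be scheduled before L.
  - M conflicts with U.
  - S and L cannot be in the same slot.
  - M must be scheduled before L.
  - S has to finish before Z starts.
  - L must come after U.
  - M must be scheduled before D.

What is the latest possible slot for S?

Downstream work caps S at 6.
S at 5 is achievable: M=1; L=7; S=5; U=2; G=3; D=8; Z=6.
Nothing later works — the conflict and capacity constraints rule out every slot after 5.

5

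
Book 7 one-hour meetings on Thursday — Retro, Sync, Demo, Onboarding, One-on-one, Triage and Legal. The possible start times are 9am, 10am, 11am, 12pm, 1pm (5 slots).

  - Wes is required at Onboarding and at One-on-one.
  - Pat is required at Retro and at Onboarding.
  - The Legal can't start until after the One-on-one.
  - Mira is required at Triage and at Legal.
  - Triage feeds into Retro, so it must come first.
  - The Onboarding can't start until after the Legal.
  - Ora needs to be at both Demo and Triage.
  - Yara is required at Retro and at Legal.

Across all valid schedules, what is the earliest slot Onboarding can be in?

Precedence pushes Onboarding to at least 11am.
Onboarding at 11am is achievable: Legal -> 10am; Sync -> 9am; One-on-one -> 9am; Retro -> 12pm; Onboarding -> 11am; Triage -> 9am; Demo -> 10am.

11am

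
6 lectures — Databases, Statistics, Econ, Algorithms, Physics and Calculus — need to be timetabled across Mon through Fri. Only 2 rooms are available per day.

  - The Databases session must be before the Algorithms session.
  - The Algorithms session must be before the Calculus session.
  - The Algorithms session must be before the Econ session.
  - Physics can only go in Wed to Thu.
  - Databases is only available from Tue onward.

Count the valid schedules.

39

Splitting on Databases: it can be Tue (33), Wed (6). Listing each branch's schedules as (Statistics, Econ, Algorithms, Physics, Calculus):
Databases=Tue: (Mon,Thu,Wed,Wed,Thu) (Mon,Thu,Wed,Wed,Fri) (Mon,Thu,Wed,Thu,Fri) (Mon,Fri,Wed,Wed,Thu) (Mon,Fri,Wed,Wed,Fri) (Mon,Fri,Wed,Thu,Thu) (Mon,Fri,Wed,Thu,Fri) (Mon,Fri,Thu,Wed,Fri) (Mon,Fri,Thu,Thu,Fri) (Tue,Thu,Wed,Wed,Thu) (Tue,Thu,Wed,Wed,Fri) (Tue,Thu,Wed,Thu,Fri) (Tue,Fri,Wed,Wed,Thu) (Tue,Fri,Wed,Wed,Fri) (Tue,Fri,Wed,Thu,Thu) (Tue,Fri,Wed,Thu,Fri) (Tue,Fri,Thu,Wed,Fri) (Tue,Fri,Thu,Thu,Fri) (Wed,Thu,Wed,Thu,Fri) (Wed,Fri,Wed,Thu,Thu) (Wed,Fri,Wed,Thu,Fri) (Wed,Fri,Thu,Wed,Fri) (Wed,Fri,Thu,Thu,Fri) (Thu,Thu,Wed,Wed,Fri) (Thu,Fri,Wed,Wed,Thu) (Thu,Fri,Wed,Wed,Fri) (Thu,Fri,Wed,Thu,Fri) (Thu,Fri,Thu,Wed,Fri) (Fri,Thu,Wed,Wed,Thu) (Fri,Thu,Wed,Wed,Fri) (Fri,Thu,Wed,Thu,Fri) (Fri,Fri,Wed,Wed,Thu) (Fri,Fri,Wed,Thu,Thu) — 33.
Databases=Wed: (Mon,Fri,Thu,Wed,Fri) (Mon,Fri,Thu,Thu,Fri) (Tue,Fri,Thu,Wed,Fri) (Tue,Fri,Thu,Thu,Fri) (Wed,Fri,Thu,Thu,Fri) (Thu,Fri,Thu,Wed,Fri) — 6.
Summing: 33 + 6 = 39.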